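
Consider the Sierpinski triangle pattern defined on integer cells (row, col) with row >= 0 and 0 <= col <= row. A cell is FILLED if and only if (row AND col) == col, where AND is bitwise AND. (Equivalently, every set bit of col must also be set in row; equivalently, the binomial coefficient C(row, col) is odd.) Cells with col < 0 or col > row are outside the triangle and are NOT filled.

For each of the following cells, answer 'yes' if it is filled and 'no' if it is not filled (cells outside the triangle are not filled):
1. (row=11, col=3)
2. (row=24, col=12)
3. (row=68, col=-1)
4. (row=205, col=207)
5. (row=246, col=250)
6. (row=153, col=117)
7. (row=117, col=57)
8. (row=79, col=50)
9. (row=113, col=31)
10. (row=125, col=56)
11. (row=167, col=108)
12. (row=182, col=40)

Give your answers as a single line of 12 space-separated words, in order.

(11,3): row=0b1011, col=0b11, row AND col = 0b11 = 3; 3 == 3 -> filled
(24,12): row=0b11000, col=0b1100, row AND col = 0b1000 = 8; 8 != 12 -> empty
(68,-1): col outside [0, 68] -> not filled
(205,207): col outside [0, 205] -> not filled
(246,250): col outside [0, 246] -> not filled
(153,117): row=0b10011001, col=0b1110101, row AND col = 0b10001 = 17; 17 != 117 -> empty
(117,57): row=0b1110101, col=0b111001, row AND col = 0b110001 = 49; 49 != 57 -> empty
(79,50): row=0b1001111, col=0b110010, row AND col = 0b10 = 2; 2 != 50 -> empty
(113,31): row=0b1110001, col=0b11111, row AND col = 0b10001 = 17; 17 != 31 -> empty
(125,56): row=0b1111101, col=0b111000, row AND col = 0b111000 = 56; 56 == 56 -> filled
(167,108): row=0b10100111, col=0b1101100, row AND col = 0b100100 = 36; 36 != 108 -> empty
(182,40): row=0b10110110, col=0b101000, row AND col = 0b100000 = 32; 32 != 40 -> empty

Answer: yes no no no no no no no no yes no no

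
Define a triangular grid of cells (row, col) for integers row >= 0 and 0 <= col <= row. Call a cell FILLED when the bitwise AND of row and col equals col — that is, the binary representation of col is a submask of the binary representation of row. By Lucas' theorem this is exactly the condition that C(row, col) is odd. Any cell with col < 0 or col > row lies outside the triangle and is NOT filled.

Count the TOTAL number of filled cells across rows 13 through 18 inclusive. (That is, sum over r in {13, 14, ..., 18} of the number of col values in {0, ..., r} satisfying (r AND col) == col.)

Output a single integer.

r13=1101 pc3: +8 =8
r14=1110 pc3: +8 =16
r15=1111 pc4: +16 =32
r16=10000 pc1: +2 =34
r17=10001 pc2: +4 =38
r18=10010 pc2: +4 =42

Answer: 42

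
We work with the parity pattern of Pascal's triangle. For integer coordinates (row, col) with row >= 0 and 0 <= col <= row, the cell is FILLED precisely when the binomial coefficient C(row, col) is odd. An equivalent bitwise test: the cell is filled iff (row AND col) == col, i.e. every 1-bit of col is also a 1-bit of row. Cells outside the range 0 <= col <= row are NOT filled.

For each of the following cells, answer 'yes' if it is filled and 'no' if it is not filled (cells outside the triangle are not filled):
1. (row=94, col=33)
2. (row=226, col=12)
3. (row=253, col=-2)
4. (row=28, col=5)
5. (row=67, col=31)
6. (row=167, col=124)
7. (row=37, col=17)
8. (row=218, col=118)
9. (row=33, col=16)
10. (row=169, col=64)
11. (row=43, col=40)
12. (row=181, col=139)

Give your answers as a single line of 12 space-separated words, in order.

(94,33): row=0b1011110, col=0b100001, row AND col = 0b0 = 0; 0 != 33 -> empty
(226,12): row=0b11100010, col=0b1100, row AND col = 0b0 = 0; 0 != 12 -> empty
(253,-2): col outside [0, 253] -> not filled
(28,5): row=0b11100, col=0b101, row AND col = 0b100 = 4; 4 != 5 -> empty
(67,31): row=0b1000011, col=0b11111, row AND col = 0b11 = 3; 3 != 31 -> empty
(167,124): row=0b10100111, col=0b1111100, row AND col = 0b100100 = 36; 36 != 124 -> empty
(37,17): row=0b100101, col=0b10001, row AND col = 0b1 = 1; 1 != 17 -> empty
(218,118): row=0b11011010, col=0b1110110, row AND col = 0b1010010 = 82; 82 != 118 -> empty
(33,16): row=0b100001, col=0b10000, row AND col = 0b0 = 0; 0 != 16 -> empty
(169,64): row=0b10101001, col=0b1000000, row AND col = 0b0 = 0; 0 != 64 -> empty
(43,40): row=0b101011, col=0b101000, row AND col = 0b101000 = 40; 40 == 40 -> filled
(181,139): row=0b10110101, col=0b10001011, row AND col = 0b10000001 = 129; 129 != 139 -> empty

Answer: no no no no no no no no no no yes no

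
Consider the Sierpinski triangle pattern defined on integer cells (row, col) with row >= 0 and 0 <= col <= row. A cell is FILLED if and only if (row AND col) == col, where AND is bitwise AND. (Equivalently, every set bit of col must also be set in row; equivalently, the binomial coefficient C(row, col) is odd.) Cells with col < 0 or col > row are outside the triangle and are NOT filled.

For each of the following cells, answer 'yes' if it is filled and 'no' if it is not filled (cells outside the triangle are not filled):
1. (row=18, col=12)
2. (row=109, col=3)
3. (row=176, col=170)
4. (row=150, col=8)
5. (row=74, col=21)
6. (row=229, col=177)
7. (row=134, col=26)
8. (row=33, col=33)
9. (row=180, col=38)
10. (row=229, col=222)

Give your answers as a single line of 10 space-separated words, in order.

(18,12): row=0b10010, col=0b1100, row AND col = 0b0 = 0; 0 != 12 -> empty
(109,3): row=0b1101101, col=0b11, row AND col = 0b1 = 1; 1 != 3 -> empty
(176,170): row=0b10110000, col=0b10101010, row AND col = 0b10100000 = 160; 160 != 170 -> empty
(150,8): row=0b10010110, col=0b1000, row AND col = 0b0 = 0; 0 != 8 -> empty
(74,21): row=0b1001010, col=0b10101, row AND col = 0b0 = 0; 0 != 21 -> empty
(229,177): row=0b11100101, col=0b10110001, row AND col = 0b10100001 = 161; 161 != 177 -> empty
(134,26): row=0b10000110, col=0b11010, row AND col = 0b10 = 2; 2 != 26 -> empty
(33,33): row=0b100001, col=0b100001, row AND col = 0b100001 = 33; 33 == 33 -> filled
(180,38): row=0b10110100, col=0b100110, row AND col = 0b100100 = 36; 36 != 38 -> empty
(229,222): row=0b11100101, col=0b11011110, row AND col = 0b11000100 = 196; 196 != 222 -> empty

Answer: no no no no no no no yes no no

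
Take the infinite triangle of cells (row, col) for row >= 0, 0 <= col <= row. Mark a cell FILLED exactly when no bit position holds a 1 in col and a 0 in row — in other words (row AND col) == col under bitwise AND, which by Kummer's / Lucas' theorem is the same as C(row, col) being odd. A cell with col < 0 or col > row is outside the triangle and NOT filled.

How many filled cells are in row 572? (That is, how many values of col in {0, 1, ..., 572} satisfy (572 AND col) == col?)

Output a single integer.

572 in binary = 1000111100
popcount(572) = number of 1-bits in 1000111100 = 5
A col c satisfies (572 AND c) == c iff every set bit of c is also set in 572; each of the 5 set bits of 572 can independently be on or off in c.
count = 2^5 = 32

Answer: 32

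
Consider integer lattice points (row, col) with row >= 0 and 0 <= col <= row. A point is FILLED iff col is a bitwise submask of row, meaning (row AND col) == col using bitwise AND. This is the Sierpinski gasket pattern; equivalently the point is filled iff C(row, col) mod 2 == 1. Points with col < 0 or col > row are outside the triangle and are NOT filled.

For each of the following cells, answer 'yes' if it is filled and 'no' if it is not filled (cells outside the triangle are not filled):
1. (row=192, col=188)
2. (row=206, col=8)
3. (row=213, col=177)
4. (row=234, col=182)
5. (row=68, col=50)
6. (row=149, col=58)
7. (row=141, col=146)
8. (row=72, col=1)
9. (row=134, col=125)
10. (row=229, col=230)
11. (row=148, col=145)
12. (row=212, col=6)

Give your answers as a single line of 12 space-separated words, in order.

(192,188): row=0b11000000, col=0b10111100, row AND col = 0b10000000 = 128; 128 != 188 -> empty
(206,8): row=0b11001110, col=0b1000, row AND col = 0b1000 = 8; 8 == 8 -> filled
(213,177): row=0b11010101, col=0b10110001, row AND col = 0b10010001 = 145; 145 != 177 -> empty
(234,182): row=0b11101010, col=0b10110110, row AND col = 0b10100010 = 162; 162 != 182 -> empty
(68,50): row=0b1000100, col=0b110010, row AND col = 0b0 = 0; 0 != 50 -> empty
(149,58): row=0b10010101, col=0b111010, row AND col = 0b10000 = 16; 16 != 58 -> empty
(141,146): col outside [0, 141] -> not filled
(72,1): row=0b1001000, col=0b1, row AND col = 0b0 = 0; 0 != 1 -> empty
(134,125): row=0b10000110, col=0b1111101, row AND col = 0b100 = 4; 4 != 125 -> empty
(229,230): col outside [0, 229] -> not filled
(148,145): row=0b10010100, col=0b10010001, row AND col = 0b10010000 = 144; 144 != 145 -> empty
(212,6): row=0b11010100, col=0b110, row AND col = 0b100 = 4; 4 != 6 -> empty

Answer: no yes no no no no no no no no no no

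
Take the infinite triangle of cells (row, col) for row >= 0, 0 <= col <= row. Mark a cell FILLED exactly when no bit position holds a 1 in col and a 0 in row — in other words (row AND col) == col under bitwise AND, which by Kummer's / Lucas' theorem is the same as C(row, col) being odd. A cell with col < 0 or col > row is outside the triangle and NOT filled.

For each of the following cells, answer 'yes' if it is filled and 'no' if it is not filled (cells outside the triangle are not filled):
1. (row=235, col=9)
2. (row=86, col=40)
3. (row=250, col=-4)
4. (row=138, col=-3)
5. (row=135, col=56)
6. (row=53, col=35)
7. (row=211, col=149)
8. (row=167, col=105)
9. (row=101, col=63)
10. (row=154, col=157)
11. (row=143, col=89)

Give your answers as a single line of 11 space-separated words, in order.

(235,9): row=0b11101011, col=0b1001, row AND col = 0b1001 = 9; 9 == 9 -> filled
(86,40): row=0b1010110, col=0b101000, row AND col = 0b0 = 0; 0 != 40 -> empty
(250,-4): col outside [0, 250] -> not filled
(138,-3): col outside [0, 138] -> not filled
(135,56): row=0b10000111, col=0b111000, row AND col = 0b0 = 0; 0 != 56 -> empty
(53,35): row=0b110101, col=0b100011, row AND col = 0b100001 = 33; 33 != 35 -> empty
(211,149): row=0b11010011, col=0b10010101, row AND col = 0b10010001 = 145; 145 != 149 -> empty
(167,105): row=0b10100111, col=0b1101001, row AND col = 0b100001 = 33; 33 != 105 -> empty
(101,63): row=0b1100101, col=0b111111, row AND col = 0b100101 = 37; 37 != 63 -> empty
(154,157): col outside [0, 154] -> not filled
(143,89): row=0b10001111, col=0b1011001, row AND col = 0b1001 = 9; 9 != 89 -> empty

Answer: yes no no no no no no no no no no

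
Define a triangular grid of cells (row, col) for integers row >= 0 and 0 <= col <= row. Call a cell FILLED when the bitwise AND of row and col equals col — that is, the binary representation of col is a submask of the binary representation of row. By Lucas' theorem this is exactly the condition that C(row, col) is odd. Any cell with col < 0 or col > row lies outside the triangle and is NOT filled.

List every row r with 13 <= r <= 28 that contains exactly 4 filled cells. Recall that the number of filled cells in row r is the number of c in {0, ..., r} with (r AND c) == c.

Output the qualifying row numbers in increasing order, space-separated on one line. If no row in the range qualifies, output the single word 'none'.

Row r has 2^popcount(r) filled cells, so we need popcount(r) = log2(4) = 2.
Scan r = 13..28 and keep those with exactly 2 one-bits:
r=13=1101 popcount=3 -> skip
r=14=1110 popcount=3 -> skip
r=15=1111 popcount=4 -> skip
r=16=10000 popcount=1 -> skip
r=17=10001 popcount=2 -> KEEP
r=18=10010 popcount=2 -> KEEP
r=19=10011 popcount=3 -> skip
r=20=10100 popcount=2 -> KEEP
r=21=10101 popcount=3 -> skip
r=22=10110 popcount=3 -> skip
r=23=10111 popcount=4 -> skip
r=24=11000 popcount=2 -> KEEP
r=25=11001 popcount=3 -> skip
r=26=11010 popcount=3 -> skip
r=27=11011 popcount=4 -> skip
r=28=11100 popcount=3 -> skip
Kept rows: 17 18 20 24

Answer: 17 18 20 24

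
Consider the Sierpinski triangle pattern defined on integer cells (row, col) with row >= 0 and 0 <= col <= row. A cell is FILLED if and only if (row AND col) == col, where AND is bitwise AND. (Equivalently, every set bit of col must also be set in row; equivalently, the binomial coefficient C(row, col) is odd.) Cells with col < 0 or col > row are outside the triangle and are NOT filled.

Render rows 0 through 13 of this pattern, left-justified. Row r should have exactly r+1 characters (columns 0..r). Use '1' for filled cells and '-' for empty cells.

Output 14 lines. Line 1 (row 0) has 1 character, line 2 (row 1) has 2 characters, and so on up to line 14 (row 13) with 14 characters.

r0=0: 1
r1=1: 11
r2=10: 1-1
r3=11: 1111
r4=100: 1---1
r5=101: 11--11
r6=110: 1-1-1-1
r7=111: 11111111
r8=1000: 1-------1
r9=1001: 11------11
r10=1010: 1-1-----1-1
r11=1011: 1111----1111
r12=1100: 1---1---1---1
r13=1101: 11--11--11--11

Answer: 1
11
1-1
1111
1---1
11--11
1-1-1-1
11111111
1-------1
11------11
1-1-----1-1
1111----1111
1---1---1---1
11--11--11--11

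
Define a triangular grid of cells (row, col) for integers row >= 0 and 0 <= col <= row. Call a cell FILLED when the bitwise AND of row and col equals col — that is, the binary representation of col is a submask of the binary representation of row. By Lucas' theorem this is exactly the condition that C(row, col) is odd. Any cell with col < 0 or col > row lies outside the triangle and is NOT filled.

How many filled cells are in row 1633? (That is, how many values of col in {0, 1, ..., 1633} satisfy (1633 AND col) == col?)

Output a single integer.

1633 in binary = 11001100001
popcount(1633) = number of 1-bits in 11001100001 = 5
A col c satisfies (1633 AND c) == c iff every set bit of c is also set in 1633; each of the 5 set bits of 1633 can independently be on or off in c.
count = 2^5 = 32

Answer: 32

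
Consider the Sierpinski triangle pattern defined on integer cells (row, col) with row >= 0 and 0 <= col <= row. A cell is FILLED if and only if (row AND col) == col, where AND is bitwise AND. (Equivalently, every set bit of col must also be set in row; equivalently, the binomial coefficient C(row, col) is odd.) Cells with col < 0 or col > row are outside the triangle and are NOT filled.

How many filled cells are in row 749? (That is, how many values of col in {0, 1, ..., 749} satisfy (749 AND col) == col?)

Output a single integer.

749 in binary = 1011101101
popcount(749) = number of 1-bits in 1011101101 = 7
A col c satisfies (749 AND c) == c iff every set bit of c is also set in 749; each of the 7 set bits of 749 can independently be on or off in c.
count = 2^7 = 128

Answer: 128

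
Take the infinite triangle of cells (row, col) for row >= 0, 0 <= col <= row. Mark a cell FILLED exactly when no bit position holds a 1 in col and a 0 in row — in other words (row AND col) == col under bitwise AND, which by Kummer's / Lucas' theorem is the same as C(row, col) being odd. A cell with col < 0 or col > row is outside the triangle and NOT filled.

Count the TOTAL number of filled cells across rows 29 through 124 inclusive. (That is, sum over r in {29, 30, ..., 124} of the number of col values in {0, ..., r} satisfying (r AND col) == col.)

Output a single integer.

r29=11101 pc4: +16 =16
r30=11110 pc4: +16 =32
r31=11111 pc5: +32 =64
r32=100000 pc1: +2 =66
r33=100001 pc2: +4 =70
r34=100010 pc2: +4 =74
r35=100011 pc3: +8 =82
r36=100100 pc2: +4 =86
r37=100101 pc3: +8 =94
r38=100110 pc3: +8 =102
r39=100111 pc4: +16 =118
r40=101000 pc2: +4 =122
r41=101001 pc3: +8 =130
r42=101010 pc3: +8 =138
r43=101011 pc4: +16 =154
r44=101100 pc3: +8 =162
r45=101101 pc4: +16 =178
r46=101110 pc4: +16 =194
r47=101111 pc5: +32 =226
r48=110000 pc2: +4 =230
r49=110001 pc3: +8 =238
r50=110010 pc3: +8 =246
r51=110011 pc4: +16 =262
r52=110100 pc3: +8 =270
r53=110101 pc4: +16 =286
r54=110110 pc4: +16 =302
r55=110111 pc5: +32 =334
r56=111000 pc3: +8 =342
r57=111001 pc4: +16 =358
r58=111010 pc4: +16 =374
r59=111011 pc5: +32 =406
r60=111100 pc4: +16 =422
r61=111101 pc5: +32 =454
r62=111110 pc5: +32 =486
r63=111111 pc6: +64 =550
r64=1000000 pc1: +2 =552
r65=1000001 pc2: +4 =556
r66=1000010 pc2: +4 =560
r67=1000011 pc3: +8 =568
r68=1000100 pc2: +4 =572
r69=1000101 pc3: +8 =580
r70=1000110 pc3: +8 =588
r71=1000111 pc4: +16 =604
r72=1001000 pc2: +4 =608
r73=1001001 pc3: +8 =616
r74=1001010 pc3: +8 =624
r75=1001011 pc4: +16 =640
r76=1001100 pc3: +8 =648
r77=1001101 pc4: +16 =664
r78=1001110 pc4: +16 =680
r79=1001111 pc5: +32 =712
r80=1010000 pc2: +4 =716
r81=1010001 pc3: +8 =724
r82=1010010 pc3: +8 =732
r83=1010011 pc4: +16 =748
r84=1010100 pc3: +8 =756
r85=1010101 pc4: +16 =772
r86=1010110 pc4: +16 =788
r87=1010111 pc5: +32 =820
r88=1011000 pc3: +8 =828
r89=1011001 pc4: +16 =844
r90=1011010 pc4: +16 =860
r91=1011011 pc5: +32 =892
r92=1011100 pc4: +16 =908
r93=1011101 pc5: +32 =940
r94=1011110 pc5: +32 =972
r95=1011111 pc6: +64 =1036
r96=1100000 pc2: +4 =1040
r97=1100001 pc3: +8 =1048
r98=1100010 pc3: +8 =1056
r99=1100011 pc4: +16 =1072
r100=1100100 pc3: +8 =1080
r101=1100101 pc4: +16 =1096
r102=1100110 pc4: +16 =1112
r103=1100111 pc5: +32 =1144
r104=1101000 pc3: +8 =1152
r105=1101001 pc4: +16 =1168
r106=1101010 pc4: +16 =1184
r107=1101011 pc5: +32 =1216
r108=1101100 pc4: +16 =1232
r109=1101101 pc5: +32 =1264
r110=1101110 pc5: +32 =1296
r111=1101111 pc6: +64 =1360
r112=1110000 pc3: +8 =1368
r113=1110001 pc4: +16 =1384
r114=1110010 pc4: +16 =1400
r115=1110011 pc5: +32 =1432
r116=1110100 pc4: +16 =1448
r117=1110101 pc5: +32 =1480
r118=1110110 pc5: +32 =1512
r119=1110111 pc6: +64 =1576
r120=1111000 pc4: +16 =1592
r121=1111001 pc5: +32 =1624
r122=1111010 pc5: +32 =1656
r123=1111011 pc6: +64 =1720
r124=1111100 pc5: +32 =1752

Answer: 1752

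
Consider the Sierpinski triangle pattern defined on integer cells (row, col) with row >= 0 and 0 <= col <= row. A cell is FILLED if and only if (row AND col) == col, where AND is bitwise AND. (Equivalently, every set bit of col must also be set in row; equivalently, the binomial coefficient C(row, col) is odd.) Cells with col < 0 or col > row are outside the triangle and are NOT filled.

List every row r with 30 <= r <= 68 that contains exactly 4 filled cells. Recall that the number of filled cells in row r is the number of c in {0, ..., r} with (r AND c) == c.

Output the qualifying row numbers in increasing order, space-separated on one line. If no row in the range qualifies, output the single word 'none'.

Row r has 2^popcount(r) filled cells, so we need popcount(r) = log2(4) = 2.
Scan r = 30..68 and keep those with exactly 2 one-bits:
r=30=11110 popcount=4 -> skip
r=31=11111 popcount=5 -> skip
r=32=100000 popcount=1 -> skip
r=33=100001 popcount=2 -> KEEP
r=34=100010 popcount=2 -> KEEP
r=35=100011 popcount=3 -> skip
r=36=100100 popcount=2 -> KEEP
r=37=100101 popcount=3 -> skip
r=38=100110 popcount=3 -> skip
r=39=100111 popcount=4 -> skip
r=40=101000 popcount=2 -> KEEP
r=41=101001 popcount=3 -> skip
r=42=101010 popcount=3 -> skip
r=43=101011 popcount=4 -> skip
r=44=101100 popcount=3 -> skip
r=45=101101 popcount=4 -> skip
r=46=101110 popcount=4 -> skip
r=47=101111 popcount=5 -> skip
r=48=110000 popcount=2 -> KEEP
r=49=110001 popcount=3 -> skip
r=50=110010 popcount=3 -> skip
r=51=110011 popcount=4 -> skip
r=52=110100 popcount=3 -> skip
r=53=110101 popcount=4 -> skip
r=54=110110 popcount=4 -> skip
r=55=110111 popcount=5 -> skip
r=56=111000 popcount=3 -> skip
r=57=111001 popcount=4 -> skip
r=58=111010 popcount=4 -> skip
r=59=111011 popcount=5 -> skip
r=60=111100 popcount=4 -> skip
r=61=111101 popcount=5 -> skip
r=62=111110 popcount=5 -> skip
r=63=111111 popcount=6 -> skip
r=64=1000000 popcount=1 -> skip
r=65=1000001 popcount=2 -> KEEP
r=66=1000010 popcount=2 -> KEEP
r=67=1000011 popcount=3 -> skip
r=68=1000100 popcount=2 -> KEEP
Kept rows: 33 34 36 40 48 65 66 68

Answer: 33 34 36 40 48 65 66 68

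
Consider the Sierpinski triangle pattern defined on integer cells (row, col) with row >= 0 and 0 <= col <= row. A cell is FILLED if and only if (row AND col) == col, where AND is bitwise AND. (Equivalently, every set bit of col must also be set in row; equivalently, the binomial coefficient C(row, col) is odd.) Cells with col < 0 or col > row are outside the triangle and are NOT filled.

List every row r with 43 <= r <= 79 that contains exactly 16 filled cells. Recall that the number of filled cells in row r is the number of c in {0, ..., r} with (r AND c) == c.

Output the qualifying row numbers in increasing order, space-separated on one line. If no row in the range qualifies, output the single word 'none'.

Answer: 43 45 46 51 53 54 57 58 60 71 75 77 78

Derivation:
Row r has 2^popcount(r) filled cells, so we need popcount(r) = log2(16) = 4.
Scan r = 43..79 and keep those with exactly 4 one-bits:
r=43=101011 popcount=4 -> KEEP
r=44=101100 popcount=3 -> skip
r=45=101101 popcount=4 -> KEEP
r=46=101110 popcount=4 -> KEEP
r=47=101111 popcount=5 -> skip
r=48=110000 popcount=2 -> skip
r=49=110001 popcount=3 -> skip
r=50=110010 popcount=3 -> skip
r=51=110011 popcount=4 -> KEEP
r=52=110100 popcount=3 -> skip
r=53=110101 popcount=4 -> KEEP
r=54=110110 popcount=4 -> KEEP
r=55=110111 popcount=5 -> skip
r=56=111000 popcount=3 -> skip
r=57=111001 popcount=4 -> KEEP
r=58=111010 popcount=4 -> KEEP
r=59=111011 popcount=5 -> skip
r=60=111100 popcount=4 -> KEEP
r=61=111101 popcount=5 -> skip
r=62=111110 popcount=5 -> skip
r=63=111111 popcount=6 -> skip
r=64=1000000 popcount=1 -> skip
r=65=1000001 popcount=2 -> skip
r=66=1000010 popcount=2 -> skip
r=67=1000011 popcount=3 -> skip
r=68=1000100 popcount=2 -> skip
r=69=1000101 popcount=3 -> skip
r=70=1000110 popcount=3 -> skip
r=71=1000111 popcount=4 -> KEEP
r=72=1001000 popcount=2 -> skip
r=73=1001001 popcount=3 -> skip
r=74=1001010 popcount=3 -> skip
r=75=1001011 popcount=4 -> KEEP
r=76=1001100 popcount=3 -> skip
r=77=1001101 popcount=4 -> KEEP
r=78=1001110 popcount=4 -> KEEP
r=79=1001111 popcount=5 -> skip
Kept rows: 43 45 46 51 53 54 57 58 60 71 75 77 78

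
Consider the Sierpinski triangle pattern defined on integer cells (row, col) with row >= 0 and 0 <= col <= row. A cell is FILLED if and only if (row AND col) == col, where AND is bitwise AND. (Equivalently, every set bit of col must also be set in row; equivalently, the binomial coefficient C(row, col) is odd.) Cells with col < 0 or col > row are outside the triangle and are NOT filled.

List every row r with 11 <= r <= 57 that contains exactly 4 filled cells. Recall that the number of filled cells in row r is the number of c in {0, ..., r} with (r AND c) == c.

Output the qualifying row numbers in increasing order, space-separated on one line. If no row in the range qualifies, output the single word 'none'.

Row r has 2^popcount(r) filled cells, so we need popcount(r) = log2(4) = 2.
Scan r = 11..57 and keep those with exactly 2 one-bits:
r=11=1011 popcount=3 -> skip
r=12=1100 popcount=2 -> KEEP
r=13=1101 popcount=3 -> skip
r=14=1110 popcount=3 -> skip
r=15=1111 popcount=4 -> skip
r=16=10000 popcount=1 -> skip
r=17=10001 popcount=2 -> KEEP
r=18=10010 popcount=2 -> KEEP
r=19=10011 popcount=3 -> skip
r=20=10100 popcount=2 -> KEEP
r=21=10101 popcount=3 -> skip
r=22=10110 popcount=3 -> skip
r=23=10111 popcount=4 -> skip
r=24=11000 popcount=2 -> KEEP
r=25=11001 popcount=3 -> skip
r=26=11010 popcount=3 -> skip
r=27=11011 popcount=4 -> skip
r=28=11100 popcount=3 -> skip
r=29=11101 popcount=4 -> skip
r=30=11110 popcount=4 -> skip
r=31=11111 popcount=5 -> skip
r=32=100000 popcount=1 -> skip
r=33=100001 popcount=2 -> KEEP
r=34=100010 popcount=2 -> KEEP
r=35=100011 popcount=3 -> skip
r=36=100100 popcount=2 -> KEEP
r=37=100101 popcount=3 -> skip
r=38=100110 popcount=3 -> skip
r=39=100111 popcount=4 -> skip
r=40=101000 popcount=2 -> KEEP
r=41=101001 popcount=3 -> skip
r=42=101010 popcount=3 -> skip
r=43=101011 popcount=4 -> skip
r=44=101100 popcount=3 -> skip
r=45=101101 popcount=4 -> skip
r=46=101110 popcount=4 -> skip
r=47=101111 popcount=5 -> skip
r=48=110000 popcount=2 -> KEEP
r=49=110001 popcount=3 -> skip
r=50=110010 popcount=3 -> skip
r=51=110011 popcount=4 -> skip
r=52=110100 popcount=3 -> skip
r=53=110101 popcount=4 -> skip
r=54=110110 popcount=4 -> skip
r=55=110111 popcount=5 -> skip
r=56=111000 popcount=3 -> skip
r=57=111001 popcount=4 -> skip
Kept rows: 12 17 18 20 24 33 34 36 40 48

Answer: 12 17 18 20 24 33 34 36 40 48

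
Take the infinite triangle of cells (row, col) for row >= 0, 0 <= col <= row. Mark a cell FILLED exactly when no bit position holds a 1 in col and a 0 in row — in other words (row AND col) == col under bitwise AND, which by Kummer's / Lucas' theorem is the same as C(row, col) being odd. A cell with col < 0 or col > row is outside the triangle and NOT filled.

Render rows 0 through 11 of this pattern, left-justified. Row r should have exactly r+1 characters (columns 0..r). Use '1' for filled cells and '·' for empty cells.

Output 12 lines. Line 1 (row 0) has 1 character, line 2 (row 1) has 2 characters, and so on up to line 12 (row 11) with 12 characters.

r0=0: 1
r1=1: 11
r2=10: 1·1
r3=11: 1111
r4=100: 1···1
r5=101: 11··11
r6=110: 1·1·1·1
r7=111: 11111111
r8=1000: 1·······1
r9=1001: 11······11
r10=1010: 1·1·····1·1
r11=1011: 1111····1111

Answer: 1
11
1·1
1111
1···1
11··11
1·1·1·1
11111111
1·······1
11······11
1·1·····1·1
1111····1111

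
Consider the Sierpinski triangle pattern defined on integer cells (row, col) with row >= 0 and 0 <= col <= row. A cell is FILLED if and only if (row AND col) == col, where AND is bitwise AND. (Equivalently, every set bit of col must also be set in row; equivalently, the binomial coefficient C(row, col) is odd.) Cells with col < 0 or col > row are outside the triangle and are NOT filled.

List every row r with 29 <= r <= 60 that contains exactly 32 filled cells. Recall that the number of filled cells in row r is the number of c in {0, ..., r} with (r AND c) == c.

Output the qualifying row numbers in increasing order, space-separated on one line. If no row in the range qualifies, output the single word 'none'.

Row r has 2^popcount(r) filled cells, so we need popcount(r) = log2(32) = 5.
Scan r = 29..60 and keep those with exactly 5 one-bits:
r=29=11101 popcount=4 -> skip
r=30=11110 popcount=4 -> skip
r=31=11111 popcount=5 -> KEEP
r=32=100000 popcount=1 -> skip
r=33=100001 popcount=2 -> skip
r=34=100010 popcount=2 -> skip
r=35=100011 popcount=3 -> skip
r=36=100100 popcount=2 -> skip
r=37=100101 popcount=3 -> skip
r=38=100110 popcount=3 -> skip
r=39=100111 popcount=4 -> skip
r=40=101000 popcount=2 -> skip
r=41=101001 popcount=3 -> skip
r=42=101010 popcount=3 -> skip
r=43=101011 popcount=4 -> skip
r=44=101100 popcount=3 -> skip
r=45=101101 popcount=4 -> skip
r=46=101110 popcount=4 -> skip
r=47=101111 popcount=5 -> KEEP
r=48=110000 popcount=2 -> skip
r=49=110001 popcount=3 -> skip
r=50=110010 popcount=3 -> skip
r=51=110011 popcount=4 -> skip
r=52=110100 popcount=3 -> skip
r=53=110101 popcount=4 -> skip
r=54=110110 popcount=4 -> skip
r=55=110111 popcount=5 -> KEEP
r=56=111000 popcount=3 -> skip
r=57=111001 popcount=4 -> skip
r=58=111010 popcount=4 -> skip
r=59=111011 popcount=5 -> KEEP
r=60=111100 popcount=4 -> skip
Kept rows: 31 47 55 59

Answer: 31 47 55 59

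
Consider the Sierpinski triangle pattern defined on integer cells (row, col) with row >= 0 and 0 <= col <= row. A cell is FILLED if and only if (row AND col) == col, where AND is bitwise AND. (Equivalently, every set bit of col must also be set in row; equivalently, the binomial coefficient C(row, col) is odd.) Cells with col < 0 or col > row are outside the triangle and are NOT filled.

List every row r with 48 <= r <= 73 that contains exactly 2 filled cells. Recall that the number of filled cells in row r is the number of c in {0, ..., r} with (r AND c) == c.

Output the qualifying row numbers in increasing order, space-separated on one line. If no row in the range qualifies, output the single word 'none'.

Row r has 2^popcount(r) filled cells, so we need popcount(r) = log2(2) = 1.
Scan r = 48..73 and keep those with exactly 1 one-bits:
r=48=110000 popcount=2 -> skip
r=49=110001 popcount=3 -> skip
r=50=110010 popcount=3 -> skip
r=51=110011 popcount=4 -> skip
r=52=110100 popcount=3 -> skip
r=53=110101 popcount=4 -> skip
r=54=110110 popcount=4 -> skip
r=55=110111 popcount=5 -> skip
r=56=111000 popcount=3 -> skip
r=57=111001 popcount=4 -> skip
r=58=111010 popcount=4 -> skip
r=59=111011 popcount=5 -> skip
r=60=111100 popcount=4 -> skip
r=61=111101 popcount=5 -> skip
r=62=111110 popcount=5 -> skip
r=63=111111 popcount=6 -> skip
r=64=1000000 popcount=1 -> KEEP
r=65=1000001 popcount=2 -> skip
r=66=1000010 popcount=2 -> skip
r=67=1000011 popcount=3 -> skip
r=68=1000100 popcount=2 -> skip
r=69=1000101 popcount=3 -> skip
r=70=1000110 popcount=3 -> skip
r=71=1000111 popcount=4 -> skip
r=72=1001000 popcount=2 -> skip
r=73=1001001 popcount=3 -> skip
Kept rows: 64

Answer: 64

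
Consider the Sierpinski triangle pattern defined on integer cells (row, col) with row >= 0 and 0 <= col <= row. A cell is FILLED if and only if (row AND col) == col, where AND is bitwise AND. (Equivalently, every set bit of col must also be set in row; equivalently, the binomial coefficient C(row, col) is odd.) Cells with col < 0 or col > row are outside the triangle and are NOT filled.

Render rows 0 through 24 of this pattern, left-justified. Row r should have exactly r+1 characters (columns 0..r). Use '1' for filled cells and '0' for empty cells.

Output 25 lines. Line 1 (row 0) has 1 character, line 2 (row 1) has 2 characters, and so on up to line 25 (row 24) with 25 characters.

r0=0: 1
r1=1: 11
r2=10: 101
r3=11: 1111
r4=100: 10001
r5=101: 110011
r6=110: 1010101
r7=111: 11111111
r8=1000: 100000001
r9=1001: 1100000011
r10=1010: 10100000101
r11=1011: 111100001111
r12=1100: 1000100010001
r13=1101: 11001100110011
r14=1110: 101010101010101
r15=1111: 1111111111111111
r16=10000: 10000000000000001
r17=10001: 110000000000000011
r18=10010: 1010000000000000101
r19=10011: 11110000000000001111
r20=10100: 100010000000000010001
r21=10101: 1100110000000000110011
r22=10110: 10101010000000001010101
r23=10111: 111111110000000011111111
r24=11000: 1000000010000000100000001

Answer: 1
11
101
1111
10001
110011
1010101
11111111
100000001
1100000011
10100000101
111100001111
1000100010001
11001100110011
101010101010101
1111111111111111
10000000000000001
110000000000000011
1010000000000000101
11110000000000001111
100010000000000010001
1100110000000000110011
10101010000000001010101
111111110000000011111111
1000000010000000100000001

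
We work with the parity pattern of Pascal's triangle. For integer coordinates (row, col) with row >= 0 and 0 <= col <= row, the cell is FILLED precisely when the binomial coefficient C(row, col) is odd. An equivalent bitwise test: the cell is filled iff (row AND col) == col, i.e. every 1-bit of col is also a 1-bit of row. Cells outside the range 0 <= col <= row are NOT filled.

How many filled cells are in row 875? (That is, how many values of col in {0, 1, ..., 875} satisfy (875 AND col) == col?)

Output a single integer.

875 in binary = 1101101011
popcount(875) = number of 1-bits in 1101101011 = 7
A col c satisfies (875 AND c) == c iff every set bit of c is also set in 875; each of the 7 set bits of 875 can independently be on or off in c.
count = 2^7 = 128

Answer: 128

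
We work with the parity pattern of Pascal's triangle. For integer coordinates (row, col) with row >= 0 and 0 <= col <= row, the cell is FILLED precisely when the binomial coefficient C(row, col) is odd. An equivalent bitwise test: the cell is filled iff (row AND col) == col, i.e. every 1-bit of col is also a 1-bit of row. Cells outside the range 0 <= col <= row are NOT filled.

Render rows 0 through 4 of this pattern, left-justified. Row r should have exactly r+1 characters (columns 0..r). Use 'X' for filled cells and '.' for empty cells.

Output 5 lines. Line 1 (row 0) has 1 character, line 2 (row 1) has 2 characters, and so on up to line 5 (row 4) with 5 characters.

r0=0: X
r1=1: XX
r2=10: X.X
r3=11: XXXX
r4=100: X...X

Answer: X
XX
X.X
XXXX
X...X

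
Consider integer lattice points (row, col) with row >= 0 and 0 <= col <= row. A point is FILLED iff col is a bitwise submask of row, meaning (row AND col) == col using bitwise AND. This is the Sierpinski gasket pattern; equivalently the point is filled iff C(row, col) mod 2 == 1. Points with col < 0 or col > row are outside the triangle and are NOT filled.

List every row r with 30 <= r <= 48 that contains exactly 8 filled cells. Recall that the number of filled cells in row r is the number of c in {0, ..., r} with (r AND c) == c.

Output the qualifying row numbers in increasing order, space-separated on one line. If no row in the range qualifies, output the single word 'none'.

Answer: 35 37 38 41 42 44

Derivation:
Row r has 2^popcount(r) filled cells, so we need popcount(r) = log2(8) = 3.
Scan r = 30..48 and keep those with exactly 3 one-bits:
r=30=11110 popcount=4 -> skip
r=31=11111 popcount=5 -> skip
r=32=100000 popcount=1 -> skip
r=33=100001 popcount=2 -> skip
r=34=100010 popcount=2 -> skip
r=35=100011 popcount=3 -> KEEP
r=36=100100 popcount=2 -> skip
r=37=100101 popcount=3 -> KEEP
r=38=100110 popcount=3 -> KEEP
r=39=100111 popcount=4 -> skip
r=40=101000 popcount=2 -> skip
r=41=101001 popcount=3 -> KEEP
r=42=101010 popcount=3 -> KEEP
r=43=101011 popcount=4 -> skip
r=44=101100 popcount=3 -> KEEP
r=45=101101 popcount=4 -> skip
r=46=101110 popcount=4 -> skip
r=47=101111 popcount=5 -> skip
r=48=110000 popcount=2 -> skip
Kept rows: 35 37 38 41 42 44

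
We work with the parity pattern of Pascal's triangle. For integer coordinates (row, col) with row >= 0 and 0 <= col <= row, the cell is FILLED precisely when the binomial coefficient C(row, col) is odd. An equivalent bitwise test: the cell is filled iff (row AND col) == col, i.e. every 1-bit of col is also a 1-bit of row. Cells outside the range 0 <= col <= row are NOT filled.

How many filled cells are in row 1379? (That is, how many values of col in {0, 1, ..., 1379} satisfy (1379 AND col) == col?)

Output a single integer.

Answer: 64

Derivation:
1379 in binary = 10101100011
popcount(1379) = number of 1-bits in 10101100011 = 6
A col c satisfies (1379 AND c) == c iff every set bit of c is also set in 1379; each of the 6 set bits of 1379 can independently be on or off in c.
count = 2^6 = 64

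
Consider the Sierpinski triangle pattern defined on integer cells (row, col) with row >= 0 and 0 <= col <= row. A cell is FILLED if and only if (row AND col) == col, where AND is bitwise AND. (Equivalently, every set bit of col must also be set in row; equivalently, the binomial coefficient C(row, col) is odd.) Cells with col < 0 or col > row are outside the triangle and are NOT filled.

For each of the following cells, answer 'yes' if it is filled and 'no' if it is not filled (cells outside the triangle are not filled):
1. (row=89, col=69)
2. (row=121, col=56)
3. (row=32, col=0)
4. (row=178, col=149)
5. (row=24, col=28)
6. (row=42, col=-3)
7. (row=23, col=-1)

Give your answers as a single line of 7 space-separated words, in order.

(89,69): row=0b1011001, col=0b1000101, row AND col = 0b1000001 = 65; 65 != 69 -> empty
(121,56): row=0b1111001, col=0b111000, row AND col = 0b111000 = 56; 56 == 56 -> filled
(32,0): row=0b100000, col=0b0, row AND col = 0b0 = 0; 0 == 0 -> filled
(178,149): row=0b10110010, col=0b10010101, row AND col = 0b10010000 = 144; 144 != 149 -> empty
(24,28): col outside [0, 24] -> not filled
(42,-3): col outside [0, 42] -> not filled
(23,-1): col outside [0, 23] -> not filled

Answer: no yes yes no no no no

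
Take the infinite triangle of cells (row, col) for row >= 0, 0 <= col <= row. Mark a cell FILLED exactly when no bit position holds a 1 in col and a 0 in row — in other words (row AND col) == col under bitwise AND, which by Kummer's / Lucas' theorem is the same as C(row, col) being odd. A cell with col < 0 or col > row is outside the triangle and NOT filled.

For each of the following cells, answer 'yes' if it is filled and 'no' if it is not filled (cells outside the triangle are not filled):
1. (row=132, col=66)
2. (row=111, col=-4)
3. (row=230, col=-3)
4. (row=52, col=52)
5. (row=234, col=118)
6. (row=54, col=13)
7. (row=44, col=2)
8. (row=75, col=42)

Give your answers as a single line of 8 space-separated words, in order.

Answer: no no no yes no no no no

Derivation:
(132,66): row=0b10000100, col=0b1000010, row AND col = 0b0 = 0; 0 != 66 -> empty
(111,-4): col outside [0, 111] -> not filled
(230,-3): col outside [0, 230] -> not filled
(52,52): row=0b110100, col=0b110100, row AND col = 0b110100 = 52; 52 == 52 -> filled
(234,118): row=0b11101010, col=0b1110110, row AND col = 0b1100010 = 98; 98 != 118 -> empty
(54,13): row=0b110110, col=0b1101, row AND col = 0b100 = 4; 4 != 13 -> empty
(44,2): row=0b101100, col=0b10, row AND col = 0b0 = 0; 0 != 2 -> empty
(75,42): row=0b1001011, col=0b101010, row AND col = 0b1010 = 10; 10 != 42 -> empty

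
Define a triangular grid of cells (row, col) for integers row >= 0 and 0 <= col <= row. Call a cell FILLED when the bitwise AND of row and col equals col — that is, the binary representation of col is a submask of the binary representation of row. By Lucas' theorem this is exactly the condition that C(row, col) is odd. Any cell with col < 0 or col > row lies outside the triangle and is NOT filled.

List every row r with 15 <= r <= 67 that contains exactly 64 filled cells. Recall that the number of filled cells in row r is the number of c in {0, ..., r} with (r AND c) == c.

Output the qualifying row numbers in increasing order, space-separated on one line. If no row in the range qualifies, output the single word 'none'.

Answer: 63

Derivation:
Row r has 2^popcount(r) filled cells, so we need popcount(r) = log2(64) = 6.
Scan r = 15..67 and keep those with exactly 6 one-bits:
r=15=1111 popcount=4 -> skip
r=16=10000 popcount=1 -> skip
r=17=10001 popcount=2 -> skip
r=18=10010 popcount=2 -> skip
r=19=10011 popcount=3 -> skip
r=20=10100 popcount=2 -> skip
r=21=10101 popcount=3 -> skip
r=22=10110 popcount=3 -> skip
r=23=10111 popcount=4 -> skip
r=24=11000 popcount=2 -> skip
r=25=11001 popcount=3 -> skip
r=26=11010 popcount=3 -> skip
r=27=11011 popcount=4 -> skip
r=28=11100 popcount=3 -> skip
r=29=11101 popcount=4 -> skip
r=30=11110 popcount=4 -> skip
r=31=11111 popcount=5 -> skip
r=32=100000 popcount=1 -> skip
r=33=100001 popcount=2 -> skip
r=34=100010 popcount=2 -> skip
r=35=100011 popcount=3 -> skip
r=36=100100 popcount=2 -> skip
r=37=100101 popcount=3 -> skip
r=38=100110 popcount=3 -> skip
r=39=100111 popcount=4 -> skip
r=40=101000 popcount=2 -> skip
r=41=101001 popcount=3 -> skip
r=42=101010 popcount=3 -> skip
r=43=101011 popcount=4 -> skip
r=44=101100 popcount=3 -> skip
r=45=101101 popcount=4 -> skip
r=46=101110 popcount=4 -> skip
r=47=101111 popcount=5 -> skip
r=48=110000 popcount=2 -> skip
r=49=110001 popcount=3 -> skip
r=50=110010 popcount=3 -> skip
r=51=110011 popcount=4 -> skip
r=52=110100 popcount=3 -> skip
r=53=110101 popcount=4 -> skip
r=54=110110 popcount=4 -> skip
r=55=110111 popcount=5 -> skip
r=56=111000 popcount=3 -> skip
r=57=111001 popcount=4 -> skip
r=58=111010 popcount=4 -> skip
r=59=111011 popcount=5 -> skip
r=60=111100 popcount=4 -> skip
r=61=111101 popcount=5 -> skip
r=62=111110 popcount=5 -> skip
r=63=111111 popcount=6 -> KEEP
r=64=1000000 popcount=1 -> skip
r=65=1000001 popcount=2 -> skip
r=66=1000010 popcount=2 -> skip
r=67=1000011 popcount=3 -> skip
Kept rows: 63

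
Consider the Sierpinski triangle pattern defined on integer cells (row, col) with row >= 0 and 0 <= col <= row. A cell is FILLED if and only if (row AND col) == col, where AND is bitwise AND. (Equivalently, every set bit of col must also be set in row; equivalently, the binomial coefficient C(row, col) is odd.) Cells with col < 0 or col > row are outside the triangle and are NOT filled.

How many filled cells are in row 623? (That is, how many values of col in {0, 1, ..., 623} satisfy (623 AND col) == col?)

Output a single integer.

623 in binary = 1001101111
popcount(623) = number of 1-bits in 1001101111 = 7
A col c satisfies (623 AND c) == c iff every set bit of c is also set in 623; each of the 7 set bits of 623 can independently be on or off in c.
count = 2^7 = 128

Answer: 128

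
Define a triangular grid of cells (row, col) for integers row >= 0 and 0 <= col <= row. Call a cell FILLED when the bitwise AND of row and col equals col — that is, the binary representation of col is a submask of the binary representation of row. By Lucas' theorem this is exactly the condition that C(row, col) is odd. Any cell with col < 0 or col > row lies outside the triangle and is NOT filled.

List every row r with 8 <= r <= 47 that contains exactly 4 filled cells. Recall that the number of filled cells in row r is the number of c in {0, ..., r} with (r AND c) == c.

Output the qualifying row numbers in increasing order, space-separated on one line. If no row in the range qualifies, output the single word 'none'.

Answer: 9 10 12 17 18 20 24 33 34 36 40

Derivation:
Row r has 2^popcount(r) filled cells, so we need popcount(r) = log2(4) = 2.
Scan r = 8..47 and keep those with exactly 2 one-bits:
r=8=1000 popcount=1 -> skip
r=9=1001 popcount=2 -> KEEP
r=10=1010 popcount=2 -> KEEP
r=11=1011 popcount=3 -> skip
r=12=1100 popcount=2 -> KEEP
r=13=1101 popcount=3 -> skip
r=14=1110 popcount=3 -> skip
r=15=1111 popcount=4 -> skip
r=16=10000 popcount=1 -> skip
r=17=10001 popcount=2 -> KEEP
r=18=10010 popcount=2 -> KEEP
r=19=10011 popcount=3 -> skip
r=20=10100 popcount=2 -> KEEP
r=21=10101 popcount=3 -> skip
r=22=10110 popcount=3 -> skip
r=23=10111 popcount=4 -> skip
r=24=11000 popcount=2 -> KEEP
r=25=11001 popcount=3 -> skip
r=26=11010 popcount=3 -> skip
r=27=11011 popcount=4 -> skip
r=28=11100 popcount=3 -> skip
r=29=11101 popcount=4 -> skip
r=30=11110 popcount=4 -> skip
r=31=11111 popcount=5 -> skip
r=32=100000 popcount=1 -> skip
r=33=100001 popcount=2 -> KEEP
r=34=100010 popcount=2 -> KEEP
r=35=100011 popcount=3 -> skip
r=36=100100 popcount=2 -> KEEP
r=37=100101 popcount=3 -> skip
r=38=100110 popcount=3 -> skip
r=39=100111 popcount=4 -> skip
r=40=101000 popcount=2 -> KEEP
r=41=101001 popcount=3 -> skip
r=42=101010 popcount=3 -> skip
r=43=101011 popcount=4 -> skip
r=44=101100 popcount=3 -> skip
r=45=101101 popcount=4 -> skip
r=46=101110 popcount=4 -> skip
r=47=101111 popcount=5 -> skip
Kept rows: 9 10 12 17 18 20 24 33 34 36 40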